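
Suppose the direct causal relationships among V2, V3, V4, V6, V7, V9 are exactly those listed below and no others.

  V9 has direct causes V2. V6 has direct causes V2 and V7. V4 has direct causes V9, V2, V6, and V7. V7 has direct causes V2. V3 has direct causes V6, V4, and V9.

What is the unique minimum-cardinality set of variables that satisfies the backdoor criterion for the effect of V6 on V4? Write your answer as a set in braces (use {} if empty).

Variables eligible for adjustment (non-descendants of V6, excluding V6 and V4): {V2, V7, V9}.
Backdoor paths from V6 to V4:
  P1: V6 <- V2 -> V7 -> V4
  P2: V6 <- V2 -> V9 -> V4
  P3: V6 <- V2 -> V9 -> V3 <- V4
  P4: V6 <- V2 -> V4
  P5: V6 <- V7 <- V2 -> V9 -> V4
  P6: V6 <- V7 <- V2 -> V9 -> V3 <- V4
  P7: V6 <- V7 <- V2 -> V4
  P8: V6 <- V7 -> V4
The empty set is not sufficient: P1 (V6 <- V2 -> V7 -> V4) has no collider blocking it and no conditioned non-collider, so it is open.
Try {V2, V7}:
  P1: blocked at fork node V2 ∈ conditioning set.
  P2: blocked at fork node V2 ∈ conditioning set.
  P3: blocked at fork node V2 ∈ conditioning set.
  P4: blocked at fork node V2 ∈ conditioning set.
  P5: blocked at chain node V7 ∈ conditioning set.
  P6: blocked at chain node V7 ∈ conditioning set.
  P7: blocked at chain node V7 ∈ conditioning set.
  P8: blocked at fork node V7 ∈ conditioning set.
{V2, V7} contains no descendant of V6 and blocks every backdoor path.
Every element of {V2, V7} is needed (dropping V2 leaves P2 open; dropping V7 leaves P8 open), so no proper subset is valid.
Among all size-2 subsets of the eligible variables, only {V2, V7} blocks every backdoor path, so it is the unique smallest valid adjustment set.

{V2, V7}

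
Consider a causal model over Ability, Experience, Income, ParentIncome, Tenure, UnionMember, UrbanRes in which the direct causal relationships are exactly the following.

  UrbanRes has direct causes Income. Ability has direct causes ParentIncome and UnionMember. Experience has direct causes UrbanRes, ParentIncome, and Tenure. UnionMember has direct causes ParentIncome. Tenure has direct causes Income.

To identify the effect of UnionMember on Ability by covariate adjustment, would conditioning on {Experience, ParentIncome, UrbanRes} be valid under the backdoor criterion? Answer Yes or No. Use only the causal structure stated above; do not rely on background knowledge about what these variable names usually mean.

Yes

Backdoor paths from UnionMember to Ability (paths whose first edge points into UnionMember):
  P1: UnionMember <- ParentIncome -> Ability
Condition 1 (no descendant of UnionMember in the set): holds — descendants of UnionMember are {Ability}; none are in {Experience, ParentIncome, UrbanRes}.
Condition 2 (every backdoor path blocked by {Experience, ParentIncome, UrbanRes}):
  P1: blocked at fork node ParentIncome ∈ conditioning set.
{Experience, ParentIncome, UrbanRes} satisfies the backdoor criterion.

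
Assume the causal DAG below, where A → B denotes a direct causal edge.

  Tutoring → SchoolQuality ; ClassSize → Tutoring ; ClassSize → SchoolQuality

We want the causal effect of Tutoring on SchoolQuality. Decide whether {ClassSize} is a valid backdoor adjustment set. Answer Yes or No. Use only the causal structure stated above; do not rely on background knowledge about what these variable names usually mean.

Yes

Backdoor paths from Tutoring to SchoolQuality (paths whose first edge points into Tutoring):
  P1: Tutoring <- ClassSize -> SchoolQuality
Condition 1 (no descendant of Tutoring in the set): holds — descendants of Tutoring are {SchoolQuality}; none are in {ClassSize}.
Condition 2 (every backdoor path blocked by {ClassSize}):
  P1: blocked at fork node ClassSize ∈ conditioning set.
{ClassSize} satisfies the backdoor criterion.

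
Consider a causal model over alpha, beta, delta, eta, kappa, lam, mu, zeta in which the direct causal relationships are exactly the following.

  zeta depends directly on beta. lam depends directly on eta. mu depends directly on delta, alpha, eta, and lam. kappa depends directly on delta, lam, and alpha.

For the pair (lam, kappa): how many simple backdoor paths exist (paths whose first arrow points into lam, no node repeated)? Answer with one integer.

2

A backdoor path from lam to kappa is any simple undirected path whose first edge points into lam (i.e. leaves lam via a parent).
Parents of lam: {eta}.
Enumerating:
  P1: lam <- eta -> mu <- alpha -> kappa
  P2: lam <- eta -> mu <- delta -> kappa
That exhausts the simple backdoor paths. Count: 2.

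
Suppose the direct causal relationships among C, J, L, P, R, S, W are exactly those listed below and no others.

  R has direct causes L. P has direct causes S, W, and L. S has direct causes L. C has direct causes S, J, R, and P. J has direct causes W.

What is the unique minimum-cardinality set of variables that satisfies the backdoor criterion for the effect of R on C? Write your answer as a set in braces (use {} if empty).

Variables eligible for adjustment (non-descendants of R, excluding R and C): {J, L, P, S, W}.
Backdoor paths from R to C:
  P1: R <- L -> S -> P <- W -> J -> C
  P2: R <- L -> S -> P -> C
  P3: R <- L -> S -> C
  P4: R <- L -> P <- W -> J -> C
  P5: R <- L -> P <- S -> C
  P6: R <- L -> P -> C
The empty set is not sufficient: P2 (R <- L -> S -> P -> C) has no collider blocking it and no conditioned non-collider, so it is open.
Try {L}:
  P1: blocked at fork node L ∈ conditioning set.
  P2: blocked at fork node L ∈ conditioning set.
  P3: blocked at fork node L ∈ conditioning set.
  P4: blocked at fork node L ∈ conditioning set.
  P5: blocked at fork node L ∈ conditioning set.
  P6: blocked at fork node L ∈ conditioning set.
{L} contains no descendant of R and blocks every backdoor path.
No other singleton works — e.g. {W} leaves P2 open — so {L} is the unique smallest valid adjustment set.

{L}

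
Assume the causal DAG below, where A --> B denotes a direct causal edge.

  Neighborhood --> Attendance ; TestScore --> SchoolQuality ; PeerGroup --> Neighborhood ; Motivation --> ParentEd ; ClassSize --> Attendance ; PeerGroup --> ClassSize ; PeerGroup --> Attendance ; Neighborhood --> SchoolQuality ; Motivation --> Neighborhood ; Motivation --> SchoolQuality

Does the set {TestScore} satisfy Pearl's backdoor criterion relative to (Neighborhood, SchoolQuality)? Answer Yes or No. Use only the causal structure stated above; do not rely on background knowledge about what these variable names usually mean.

No

Backdoor paths from Neighborhood to SchoolQuality (paths whose first edge points into Neighborhood):
  P1: Neighborhood <- Motivation -> SchoolQuality
Condition 1 (no descendant of Neighborhood in the set): holds — descendants of Neighborhood are {Attendance, SchoolQuality}; none are in {TestScore}.
Condition 2 (every backdoor path blocked by {TestScore}):
  P1: open — no interior node is in the conditioning set.
{TestScore} does not satisfy the backdoor criterion.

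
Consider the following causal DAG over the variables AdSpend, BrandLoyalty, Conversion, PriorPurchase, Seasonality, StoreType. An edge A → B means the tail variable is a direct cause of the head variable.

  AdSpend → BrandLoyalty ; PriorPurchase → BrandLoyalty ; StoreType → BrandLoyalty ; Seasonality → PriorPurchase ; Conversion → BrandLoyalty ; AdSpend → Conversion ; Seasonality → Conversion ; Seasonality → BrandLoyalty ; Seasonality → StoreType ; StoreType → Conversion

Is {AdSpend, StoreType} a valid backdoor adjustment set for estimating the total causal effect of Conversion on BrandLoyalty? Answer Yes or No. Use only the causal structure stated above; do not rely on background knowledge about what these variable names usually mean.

Backdoor paths from Conversion to BrandLoyalty (paths whose first edge points into Conversion):
  P1: Conversion <- Seasonality -> StoreType -> BrandLoyalty
  P2: Conversion <- Seasonality -> PriorPurchase -> BrandLoyalty
  P3: Conversion <- Seasonality -> BrandLoyalty
  P4: Conversion <- AdSpend -> BrandLoyalty
  P5: Conversion <- StoreType <- Seasonality -> PriorPurchase -> BrandLoyalty
  P6: Conversion <- StoreType <- Seasonality -> BrandLoyalty
  P7: Conversion <- StoreType -> BrandLoyalty
Condition 1 (no descendant of Conversion in the set): holds — descendants of Conversion are {BrandLoyalty}; none are in {AdSpend, StoreType}.
Condition 2 (every backdoor path blocked by {AdSpend, StoreType}):
  P1: blocked at chain node StoreType ∈ conditioning set.
  P2: open — no interior node is in the conditioning set.
  P3: open — no interior node is in the conditioning set.
  P4: blocked at fork node AdSpend ∈ conditioning set.
  P5: blocked at chain node StoreType ∈ conditioning set.
  P6: blocked at chain node StoreType ∈ conditioning set.
  P7: blocked at fork node StoreType ∈ conditioning set.
{AdSpend, StoreType} does not satisfy the backdoor criterion.

No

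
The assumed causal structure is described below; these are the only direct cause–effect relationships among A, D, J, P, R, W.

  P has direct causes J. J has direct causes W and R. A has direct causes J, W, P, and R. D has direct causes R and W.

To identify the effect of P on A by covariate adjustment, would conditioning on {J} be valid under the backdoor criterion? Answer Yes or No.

Backdoor paths from P to A (paths whose first edge points into P):
  P1: P <- J <- R -> D <- W -> A
  P2: P <- J <- R -> A
  P3: P <- J <- W -> D <- R -> A
  P4: P <- J <- W -> A
  P5: P <- J -> A
Condition 1 (no descendant of P in the set): holds — descendants of P are {A}; none are in {J}.
Condition 2 (every backdoor path blocked by {J}):
  P1: blocked at chain node J ∈ conditioning set.
  P2: blocked at chain node J ∈ conditioning set.
  P3: blocked at chain node J ∈ conditioning set.
  P4: blocked at chain node J ∈ conditioning set.
  P5: blocked at fork node J ∈ conditioning set.
{J} satisfies the backdoor criterion.

Yes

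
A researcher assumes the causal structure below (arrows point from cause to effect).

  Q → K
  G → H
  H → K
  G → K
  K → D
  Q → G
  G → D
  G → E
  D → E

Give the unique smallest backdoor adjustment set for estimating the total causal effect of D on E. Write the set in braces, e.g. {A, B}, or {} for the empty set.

{G}

Variables eligible for adjustment (non-descendants of D, excluding D and E): {G, H, K, Q}.
Backdoor paths from D to E:
  P1: D <- G -> E
  P2: D <- K <- Q -> G -> E
  P3: D <- K <- G -> E
  P4: D <- K <- H <- G -> E
The empty set is not sufficient: P1 (D <- G -> E) has no collider blocking it and no conditioned non-collider, so it is open.
Try {G}:
  P1: blocked at fork node G ∈ conditioning set.
  P2: blocked at chain node G ∈ conditioning set.
  P3: blocked at fork node G ∈ conditioning set.
  P4: blocked at fork node G ∈ conditioning set.
{G} contains no descendant of D and blocks every backdoor path.
No other singleton works — e.g. {Q} leaves P1 open — so {G} is the unique smallest valid adjustment set.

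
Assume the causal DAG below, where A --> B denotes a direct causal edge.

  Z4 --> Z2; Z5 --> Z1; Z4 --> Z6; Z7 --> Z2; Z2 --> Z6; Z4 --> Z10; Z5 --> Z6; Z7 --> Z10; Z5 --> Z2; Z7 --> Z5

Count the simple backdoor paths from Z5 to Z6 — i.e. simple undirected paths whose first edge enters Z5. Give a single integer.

4

A backdoor path from Z5 to Z6 is any simple undirected path whose first edge points into Z5 (i.e. leaves Z5 via a parent).
Parents of Z5: {Z7}.
Enumerating:
  P1: Z5 <- Z7 -> Z2 <- Z4 -> Z6
  P2: Z5 <- Z7 -> Z2 -> Z6
  P3: Z5 <- Z7 -> Z10 <- Z4 -> Z2 -> Z6
  P4: Z5 <- Z7 -> Z10 <- Z4 -> Z6
That exhausts the simple backdoor paths. Count: 4.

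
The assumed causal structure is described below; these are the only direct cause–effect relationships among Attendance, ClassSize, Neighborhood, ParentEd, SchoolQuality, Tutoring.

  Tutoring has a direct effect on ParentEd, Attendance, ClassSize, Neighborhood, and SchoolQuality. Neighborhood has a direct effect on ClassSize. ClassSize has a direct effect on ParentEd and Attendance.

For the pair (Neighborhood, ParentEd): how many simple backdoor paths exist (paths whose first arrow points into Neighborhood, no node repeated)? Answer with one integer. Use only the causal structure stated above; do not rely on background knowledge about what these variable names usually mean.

A backdoor path from Neighborhood to ParentEd is any simple undirected path whose first edge points into Neighborhood (i.e. leaves Neighborhood via a parent).
Parents of Neighborhood: {Tutoring}.
Enumerating:
  P1: Neighborhood <- Tutoring -> ClassSize -> ParentEd
  P2: Neighborhood <- Tutoring -> ParentEd
  P3: Neighborhood <- Tutoring -> Attendance <- ClassSize -> ParentEd
That exhausts the simple backdoor paths. Count: 3.

3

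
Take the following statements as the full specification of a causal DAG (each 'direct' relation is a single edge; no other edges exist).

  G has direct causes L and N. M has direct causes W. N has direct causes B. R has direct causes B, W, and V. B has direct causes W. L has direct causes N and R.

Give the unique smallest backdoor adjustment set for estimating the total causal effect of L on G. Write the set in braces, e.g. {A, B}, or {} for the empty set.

{N}

Variables eligible for adjustment (non-descendants of L, excluding L and G): {B, M, N, R, V, W}.
Backdoor paths from L to G:
  P1: L <- R <- W -> B -> N -> G
  P2: L <- R <- B -> N -> G
  P3: L <- N -> G
The empty set is not sufficient: P1 (L <- R <- W -> B -> N -> G) has no collider blocking it and no conditioned non-collider, so it is open.
Try {N}:
  P1: blocked at chain node N ∈ conditioning set.
  P2: blocked at chain node N ∈ conditioning set.
  P3: blocked at fork node N ∈ conditioning set.
{N} contains no descendant of L and blocks every backdoor path.
No other singleton works — e.g. {W} leaves P2 open — so {N} is the unique smallest valid adjustment set.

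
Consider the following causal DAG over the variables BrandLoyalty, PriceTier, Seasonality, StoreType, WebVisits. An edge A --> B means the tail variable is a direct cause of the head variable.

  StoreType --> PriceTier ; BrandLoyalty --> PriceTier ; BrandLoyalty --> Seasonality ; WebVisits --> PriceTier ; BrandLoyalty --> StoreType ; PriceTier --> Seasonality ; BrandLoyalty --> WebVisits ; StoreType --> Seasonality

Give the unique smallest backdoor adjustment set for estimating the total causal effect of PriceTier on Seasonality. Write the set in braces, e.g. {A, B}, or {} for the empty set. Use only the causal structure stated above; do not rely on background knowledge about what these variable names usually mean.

Variables eligible for adjustment (non-descendants of PriceTier, excluding PriceTier and Seasonality): {BrandLoyalty, StoreType, WebVisits}.
Backdoor paths from PriceTier to Seasonality:
  P1: PriceTier <- BrandLoyalty -> StoreType -> Seasonality
  P2: PriceTier <- BrandLoyalty -> Seasonality
  P3: PriceTier <- WebVisits <- BrandLoyalty -> StoreType -> Seasonality
  P4: PriceTier <- WebVisits <- BrandLoyalty -> Seasonality
  P5: PriceTier <- StoreType <- BrandLoyalty -> Seasonality
  P6: PriceTier <- StoreType -> Seasonality
The empty set is not sufficient: P1 (PriceTier <- BrandLoyalty -> StoreType -> Seasonality) has no collider blocking it and no conditioned non-collider, so it is open.
Try {BrandLoyalty, StoreType}:
  P1: blocked at fork node BrandLoyalty ∈ conditioning set.
  P2: blocked at fork node BrandLoyalty ∈ conditioning set.
  P3: blocked at fork node BrandLoyalty ∈ conditioning set.
  P4: blocked at fork node BrandLoyalty ∈ conditioning set.
  P5: blocked at chain node StoreType ∈ conditioning set.
  P6: blocked at fork node StoreType ∈ conditioning set.
{BrandLoyalty, StoreType} contains no descendant of PriceTier and blocks every backdoor path.
Every element of {BrandLoyalty, StoreType} is needed (dropping BrandLoyalty leaves P2 open; dropping StoreType leaves P6 open), so no proper subset is valid.
Among all size-2 subsets of the eligible variables, only {BrandLoyalty, StoreType} blocks every backdoor path, so it is the unique smallest valid adjustment set.

{BrandLoyalty, StoreType}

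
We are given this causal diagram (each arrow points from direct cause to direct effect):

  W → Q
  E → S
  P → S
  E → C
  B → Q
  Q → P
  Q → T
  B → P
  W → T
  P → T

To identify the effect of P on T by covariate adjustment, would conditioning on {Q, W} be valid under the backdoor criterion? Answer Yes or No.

Yes

Backdoor paths from P to T (paths whose first edge points into P):
  P1: P <- B -> Q <- W -> T
  P2: P <- B -> Q -> T
  P3: P <- Q <- W -> T
  P4: P <- Q -> T
Condition 1 (no descendant of P in the set): holds — descendants of P are {S, T}; none are in {Q, W}.
Condition 2 (every backdoor path blocked by {Q, W}):
  P1: blocked at fork node W ∈ conditioning set.
  P2: blocked at chain node Q ∈ conditioning set.
  P3: blocked at chain node Q ∈ conditioning set.
  P4: blocked at fork node Q ∈ conditioning set.
{Q, W} satisfies the backdoor criterion.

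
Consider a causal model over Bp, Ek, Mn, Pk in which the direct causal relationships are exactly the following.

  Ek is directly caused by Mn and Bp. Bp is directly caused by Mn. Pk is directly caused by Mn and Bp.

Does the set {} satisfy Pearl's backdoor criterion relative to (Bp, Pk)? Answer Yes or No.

Backdoor paths from Bp to Pk (paths whose first edge points into Bp):
  P1: Bp <- Mn -> Pk
Condition 1 (no descendant of Bp in the set): holds — descendants of Bp are {Ek, Pk}; none are in {}.
Condition 2 (every backdoor path blocked by {}):
  P1: open — no interior node is in the conditioning set.
{} does not satisfy the backdoor criterion.

No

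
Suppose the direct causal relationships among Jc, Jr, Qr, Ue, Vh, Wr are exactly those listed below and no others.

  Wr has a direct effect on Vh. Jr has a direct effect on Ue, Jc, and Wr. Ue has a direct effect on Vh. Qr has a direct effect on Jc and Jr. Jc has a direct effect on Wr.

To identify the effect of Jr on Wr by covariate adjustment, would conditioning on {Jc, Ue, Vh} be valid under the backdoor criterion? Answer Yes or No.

No

Backdoor paths from Jr to Wr (paths whose first edge points into Jr):
  P1: Jr <- Qr -> Jc -> Wr
Condition 1 (no descendant of Jr in the set): FAILS — Jc, Ue, and Vh are descendants of Jr.
Condition 2 (every backdoor path blocked by {Jc, Ue, Vh}):
  P1: blocked at chain node Jc ∈ conditioning set.
{Jc, Ue, Vh} does not satisfy the backdoor criterion.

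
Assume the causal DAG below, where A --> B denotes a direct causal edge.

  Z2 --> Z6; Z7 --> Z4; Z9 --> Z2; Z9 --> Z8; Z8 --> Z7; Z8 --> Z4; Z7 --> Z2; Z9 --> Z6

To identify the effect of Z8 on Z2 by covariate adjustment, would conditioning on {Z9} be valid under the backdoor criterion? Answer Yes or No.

Yes

Backdoor paths from Z8 to Z2 (paths whose first edge points into Z8):
  P1: Z8 <- Z9 -> Z2
  P2: Z8 <- Z9 -> Z6 <- Z2
Condition 1 (no descendant of Z8 in the set): holds — descendants of Z8 are {Z2, Z4, Z6, Z7}; none are in {Z9}.
Condition 2 (every backdoor path blocked by {Z9}):
  P1: blocked at fork node Z9 ∈ conditioning set.
  P2: blocked at fork node Z9 ∈ conditioning set.
{Z9} satisfies the backdoor criterion.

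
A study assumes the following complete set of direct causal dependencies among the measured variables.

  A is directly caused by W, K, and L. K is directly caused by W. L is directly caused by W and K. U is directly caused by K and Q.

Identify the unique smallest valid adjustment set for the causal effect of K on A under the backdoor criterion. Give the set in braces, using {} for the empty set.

{W}

Variables eligible for adjustment (non-descendants of K, excluding K and A): {Q, W}.
Backdoor paths from K to A:
  P1: K <- W -> L -> A
  P2: K <- W -> A
The empty set is not sufficient: P1 (K <- W -> L -> A) has no collider blocking it and no conditioned non-collider, so it is open.
Try {W}:
  P1: blocked at fork node W ∈ conditioning set.
  P2: blocked at fork node W ∈ conditioning set.
{W} contains no descendant of K and blocks every backdoor path.
No other singleton works — e.g. {Q} leaves P1 open — so {W} is the unique smallest valid adjustment set.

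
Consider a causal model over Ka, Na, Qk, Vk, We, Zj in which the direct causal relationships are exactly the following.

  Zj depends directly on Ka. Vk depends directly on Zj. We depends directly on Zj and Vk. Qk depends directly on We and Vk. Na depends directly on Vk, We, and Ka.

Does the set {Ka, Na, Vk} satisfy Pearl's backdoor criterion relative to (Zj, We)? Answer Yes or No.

Backdoor paths from Zj to We (paths whose first edge points into Zj):
  P1: Zj <- Ka -> Na <- Vk -> We
  P2: Zj <- Ka -> Na <- Vk -> Qk <- We
  P3: Zj <- Ka -> Na <- We
Condition 1 (no descendant of Zj in the set): FAILS — Na and Vk are descendants of Zj.
Condition 2 (every backdoor path blocked by {Ka, Na, Vk}):
  P1: blocked at fork node Ka ∈ conditioning set.
  P2: blocked at fork node Ka ∈ conditioning set.
  P3: blocked at fork node Ka ∈ conditioning set.
{Ka, Na, Vk} does not satisfy the backdoor criterion.

No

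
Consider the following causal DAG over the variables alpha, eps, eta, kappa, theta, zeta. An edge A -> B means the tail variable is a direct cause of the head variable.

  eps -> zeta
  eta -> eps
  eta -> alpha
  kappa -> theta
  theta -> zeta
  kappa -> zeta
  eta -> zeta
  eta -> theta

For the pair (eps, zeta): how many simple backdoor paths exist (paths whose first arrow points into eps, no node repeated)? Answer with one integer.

A backdoor path from eps to zeta is any simple undirected path whose first edge points into eps (i.e. leaves eps via a parent).
Parents of eps: {eta}.
Enumerating:
  P1: eps <- eta -> theta <- kappa -> zeta
  P2: eps <- eta -> theta -> zeta
  P3: eps <- eta -> zeta
That exhausts the simple backdoor paths. Count: 3.

3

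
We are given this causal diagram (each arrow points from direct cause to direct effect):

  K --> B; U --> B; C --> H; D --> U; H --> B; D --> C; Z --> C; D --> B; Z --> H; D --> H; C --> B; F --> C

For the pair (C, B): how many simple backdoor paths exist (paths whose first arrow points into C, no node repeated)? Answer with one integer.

6

A backdoor path from C to B is any simple undirected path whose first edge points into C (i.e. leaves C via a parent).
Parents of C: {D, F, Z}.
Enumerating:
  P1: C <- Z -> H <- D -> U -> B
  P2: C <- Z -> H <- D -> B
  P3: C <- Z -> H -> B
  P4: C <- D -> U -> B
  P5: C <- D -> H -> B
  P6: C <- D -> B
That exhausts the simple backdoor paths. Count: 6.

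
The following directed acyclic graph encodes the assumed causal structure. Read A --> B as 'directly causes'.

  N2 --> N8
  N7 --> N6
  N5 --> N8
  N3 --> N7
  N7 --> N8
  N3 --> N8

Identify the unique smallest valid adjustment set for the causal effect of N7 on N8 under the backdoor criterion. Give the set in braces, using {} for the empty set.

Variables eligible for adjustment (non-descendants of N7, excluding N7 and N8): {N2, N3, N5}.
Backdoor paths from N7 to N8:
  P1: N7 <- N3 -> N8
The empty set is not sufficient: P1 (N7 <- N3 -> N8) has no collider blocking it and no conditioned non-collider, so it is open.
Try {N3}:
  P1: blocked at fork node N3 ∈ conditioning set.
{N3} contains no descendant of N7 and blocks every backdoor path.
No other singleton works — e.g. {N2} leaves P1 open — so {N3} is the unique smallest valid adjustment set.

{N3}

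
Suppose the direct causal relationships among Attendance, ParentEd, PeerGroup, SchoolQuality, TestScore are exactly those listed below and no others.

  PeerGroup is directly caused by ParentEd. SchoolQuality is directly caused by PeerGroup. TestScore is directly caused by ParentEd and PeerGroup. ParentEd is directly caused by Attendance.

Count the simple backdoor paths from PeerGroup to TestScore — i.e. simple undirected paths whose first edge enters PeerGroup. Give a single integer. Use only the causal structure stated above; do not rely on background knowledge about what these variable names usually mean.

A backdoor path from PeerGroup to TestScore is any simple undirected path whose first edge points into PeerGroup (i.e. leaves PeerGroup via a parent).
Parents of PeerGroup: {ParentEd}.
Enumerating:
  P1: PeerGroup <- ParentEd -> TestScore
That exhausts the simple backdoor paths. Count: 1.

1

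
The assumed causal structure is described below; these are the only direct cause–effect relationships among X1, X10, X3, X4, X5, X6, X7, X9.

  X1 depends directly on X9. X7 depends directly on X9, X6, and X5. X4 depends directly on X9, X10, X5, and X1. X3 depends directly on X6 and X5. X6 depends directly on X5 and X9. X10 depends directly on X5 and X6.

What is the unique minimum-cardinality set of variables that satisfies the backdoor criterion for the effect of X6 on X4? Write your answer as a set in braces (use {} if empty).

{X5, X9}

Variables eligible for adjustment (non-descendants of X6, excluding X6 and X4): {X1, X5, X9}.
Backdoor paths from X6 to X4:
  P1: X6 <- X9 -> X1 -> X4
  P2: X6 <- X9 -> X7 <- X5 -> X10 -> X4
  P3: X6 <- X9 -> X7 <- X5 -> X4
  P4: X6 <- X9 -> X4
  P5: X6 <- X5 -> X10 -> X4
  P6: X6 <- X5 -> X7 <- X9 -> X1 -> X4
  P7: X6 <- X5 -> X7 <- X9 -> X4
  P8: X6 <- X5 -> X4
The empty set is not sufficient: P1 (X6 <- X9 -> X1 -> X4) has no collider blocking it and no conditioned non-collider, so it is open.
Try {X5, X9}:
  P1: blocked at fork node X9 ∈ conditioning set.
  P2: blocked at fork node X9 ∈ conditioning set.
  P3: blocked at fork node X9 ∈ conditioning set.
  P4: blocked at fork node X9 ∈ conditioning set.
  P5: blocked at fork node X5 ∈ conditioning set.
  P6: blocked at fork node X5 ∈ conditioning set.
  P7: blocked at fork node X5 ∈ conditioning set.
  P8: blocked at fork node X5 ∈ conditioning set.
{X5, X9} contains no descendant of X6 and blocks every backdoor path.
Every element of {X5, X9} is needed (dropping X5 leaves P5 open; dropping X9 leaves P1 open), so no proper subset is valid.
Among all size-2 subsets of the eligible variables, only {X5, X9} blocks every backdoor path, so it is the unique smallest valid adjustment set.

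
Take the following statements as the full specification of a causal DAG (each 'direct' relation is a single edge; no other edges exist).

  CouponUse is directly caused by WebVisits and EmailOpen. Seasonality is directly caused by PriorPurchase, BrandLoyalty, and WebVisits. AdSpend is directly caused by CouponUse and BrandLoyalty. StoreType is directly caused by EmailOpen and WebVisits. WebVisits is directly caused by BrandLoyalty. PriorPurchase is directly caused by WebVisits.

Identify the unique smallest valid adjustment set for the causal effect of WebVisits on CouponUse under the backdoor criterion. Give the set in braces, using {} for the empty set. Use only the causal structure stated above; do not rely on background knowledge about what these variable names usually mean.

{}

Variables eligible for adjustment (non-descendants of WebVisits, excluding WebVisits and CouponUse): {BrandLoyalty, EmailOpen}.
Backdoor paths from WebVisits to CouponUse:
  P1: WebVisits <- BrandLoyalty -> AdSpend <- CouponUse
Each backdoor path contains an unconditioned collider, so every path is already blocked with the empty conditioning set:
  P1: blocked at collider AdSpend (neither it nor any descendant is in the conditioning set).
The empty set is therefore the unique smallest valid set.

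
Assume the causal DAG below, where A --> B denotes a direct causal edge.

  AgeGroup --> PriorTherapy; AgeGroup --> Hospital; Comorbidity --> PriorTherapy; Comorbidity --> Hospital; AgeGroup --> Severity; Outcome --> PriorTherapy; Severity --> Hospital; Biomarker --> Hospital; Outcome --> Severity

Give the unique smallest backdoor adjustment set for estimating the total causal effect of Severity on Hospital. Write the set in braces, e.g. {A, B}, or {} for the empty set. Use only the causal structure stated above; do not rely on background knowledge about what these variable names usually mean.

{AgeGroup}

Variables eligible for adjustment (non-descendants of Severity, excluding Severity and Hospital): {AgeGroup, Biomarker, Comorbidity, Outcome, PriorTherapy}.
Backdoor paths from Severity to Hospital:
  P1: Severity <- Outcome -> PriorTherapy <- AgeGroup -> Hospital
  P2: Severity <- Outcome -> PriorTherapy <- Comorbidity -> Hospital
  P3: Severity <- AgeGroup -> PriorTherapy <- Comorbidity -> Hospital
  P4: Severity <- AgeGroup -> Hospital
The empty set is not sufficient: P4 (Severity <- AgeGroup -> Hospital) has no collider blocking it and no conditioned non-collider, so it is open.
Try {AgeGroup}:
  P1: blocked at collider PriorTherapy (neither it nor any descendant is in the conditioning set).
  P2: blocked at collider PriorTherapy (neither it nor any descendant is in the conditioning set).
  P3: blocked at fork node AgeGroup ∈ conditioning set.
  P4: blocked at fork node AgeGroup ∈ conditioning set.
{AgeGroup} contains no descendant of Severity and blocks every backdoor path.
No other singleton works — e.g. {Outcome} leaves P4 open — so {AgeGroup} is the unique smallest valid adjustment set.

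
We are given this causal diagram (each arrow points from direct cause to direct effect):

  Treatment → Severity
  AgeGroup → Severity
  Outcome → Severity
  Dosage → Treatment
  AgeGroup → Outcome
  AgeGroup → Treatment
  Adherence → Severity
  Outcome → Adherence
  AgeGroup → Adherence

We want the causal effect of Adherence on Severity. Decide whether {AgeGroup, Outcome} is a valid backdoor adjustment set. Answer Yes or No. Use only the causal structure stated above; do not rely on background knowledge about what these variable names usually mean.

Yes

Backdoor paths from Adherence to Severity (paths whose first edge points into Adherence):
  P1: Adherence <- AgeGroup -> Treatment -> Severity
  P2: Adherence <- AgeGroup -> Outcome -> Severity
  P3: Adherence <- AgeGroup -> Severity
  P4: Adherence <- Outcome <- AgeGroup -> Treatment -> Severity
  P5: Adherence <- Outcome <- AgeGroup -> Severity
  P6: Adherence <- Outcome -> Severity
Condition 1 (no descendant of Adherence in the set): holds — descendants of Adherence are {Severity}; none are in {AgeGroup, Outcome}.
Condition 2 (every backdoor path blocked by {AgeGroup, Outcome}):
  P1: blocked at fork node AgeGroup ∈ conditioning set.
  P2: blocked at fork node AgeGroup ∈ conditioning set.
  P3: blocked at fork node AgeGroup ∈ conditioning set.
  P4: blocked at chain node Outcome ∈ conditioning set.
  P5: blocked at chain node Outcome ∈ conditioning set.
  P6: blocked at fork node Outcome ∈ conditioning set.
{AgeGroup, Outcome} satisfies the backdoor criterion.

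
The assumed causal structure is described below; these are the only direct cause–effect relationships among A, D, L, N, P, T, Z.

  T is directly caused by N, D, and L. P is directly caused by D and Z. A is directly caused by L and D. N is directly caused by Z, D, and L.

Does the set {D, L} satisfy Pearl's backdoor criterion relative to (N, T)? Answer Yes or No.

Backdoor paths from N to T (paths whose first edge points into N):
  P1: N <- Z -> P <- D -> A <- L -> T
  P2: N <- Z -> P <- D -> T
  P3: N <- D -> A <- L -> T
  P4: N <- D -> T
  P5: N <- L -> A <- D -> T
  P6: N <- L -> T
Condition 1 (no descendant of N in the set): holds — descendants of N are {T}; none are in {D, L}.
Condition 2 (every backdoor path blocked by {D, L}):
  P1: blocked at collider P (neither it nor any descendant is in the conditioning set).
  P2: blocked at collider P (neither it nor any descendant is in the conditioning set).
  P3: blocked at fork node D ∈ conditioning set.
  P4: blocked at fork node D ∈ conditioning set.
  P5: blocked at fork node L ∈ conditioning set.
  P6: blocked at fork node L ∈ conditioning set.
{D, L} satisfies the backdoor criterion.

Yes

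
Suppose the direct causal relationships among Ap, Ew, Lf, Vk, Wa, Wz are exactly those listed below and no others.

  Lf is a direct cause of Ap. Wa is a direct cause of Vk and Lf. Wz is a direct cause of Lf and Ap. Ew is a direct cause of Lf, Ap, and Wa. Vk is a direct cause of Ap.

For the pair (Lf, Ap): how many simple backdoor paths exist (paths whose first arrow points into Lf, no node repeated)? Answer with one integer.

5

A backdoor path from Lf to Ap is any simple undirected path whose first edge points into Lf (i.e. leaves Lf via a parent).
Parents of Lf: {Ew, Wa, Wz}.
Enumerating:
  P1: Lf <- Ew -> Wa -> Vk -> Ap
  P2: Lf <- Ew -> Ap
  P3: Lf <- Wz -> Ap
  P4: Lf <- Wa <- Ew -> Ap
  P5: Lf <- Wa -> Vk -> Ap
That exhausts the simple backdoor paths. Count: 5.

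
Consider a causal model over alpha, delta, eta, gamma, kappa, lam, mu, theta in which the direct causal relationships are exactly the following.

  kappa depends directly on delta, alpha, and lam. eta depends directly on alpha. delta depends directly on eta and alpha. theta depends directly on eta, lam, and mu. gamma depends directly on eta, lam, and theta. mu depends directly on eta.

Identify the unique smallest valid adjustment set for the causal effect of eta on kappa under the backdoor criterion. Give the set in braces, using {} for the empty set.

{alpha}

Variables eligible for adjustment (non-descendants of eta, excluding eta and kappa): {alpha, lam}.
Backdoor paths from eta to kappa:
  P1: eta <- alpha -> delta -> kappa
  P2: eta <- alpha -> kappa
The empty set is not sufficient: P1 (eta <- alpha -> delta -> kappa) has no collider blocking it and no conditioned non-collider, so it is open.
Try {alpha}:
  P1: blocked at fork node alpha ∈ conditioning set.
  P2: blocked at fork node alpha ∈ conditioning set.
{alpha} contains no descendant of eta and blocks every backdoor path.
No other singleton works — e.g. {lam} leaves P1 open — so {alpha} is the unique smallest valid adjustment set.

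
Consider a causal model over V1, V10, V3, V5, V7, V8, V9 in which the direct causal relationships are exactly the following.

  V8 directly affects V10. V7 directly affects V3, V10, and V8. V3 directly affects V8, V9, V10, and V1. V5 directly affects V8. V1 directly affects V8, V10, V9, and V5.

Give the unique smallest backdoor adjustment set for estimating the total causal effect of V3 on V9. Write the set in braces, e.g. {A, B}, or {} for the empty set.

Variables eligible for adjustment (non-descendants of V3, excluding V3 and V9): {V7}.
Backdoor paths from V3 to V9:
  P1: V3 <- V7 -> V8 <- V1 -> V9
  P2: V3 <- V7 -> V8 <- V5 <- V1 -> V9
  P3: V3 <- V7 -> V8 -> V10 <- V1 -> V9
  P4: V3 <- V7 -> V10 <- V1 -> V9
  P5: V3 <- V7 -> V10 <- V8 <- V1 -> V9
  P6: V3 <- V7 -> V10 <- V8 <- V5 <- V1 -> V9
Each backdoor path contains an unconditioned collider, so every path is already blocked with the empty conditioning set:
  P1: blocked at collider V8 (neither it nor any descendant is in the conditioning set).
  P2: blocked at collider V8 (neither it nor any descendant is in the conditioning set).
  P3: blocked at collider V10 (neither it nor any descendant is in the conditioning set).
  P4: blocked at collider V10 (neither it nor any descendant is in the conditioning set).
  P5: blocked at collider V10 (neither it nor any descendant is in the conditioning set).
  P6: blocked at collider V10 (neither it nor any descendant is in the conditioning set).
The empty set is therefore the unique smallest valid set.

{}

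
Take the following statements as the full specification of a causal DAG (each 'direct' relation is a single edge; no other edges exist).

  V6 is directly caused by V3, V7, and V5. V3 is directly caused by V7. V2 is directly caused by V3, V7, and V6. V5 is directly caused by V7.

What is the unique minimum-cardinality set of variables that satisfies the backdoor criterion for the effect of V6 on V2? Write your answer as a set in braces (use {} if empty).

Variables eligible for adjustment (non-descendants of V6, excluding V6 and V2): {V3, V5, V7}.
Backdoor paths from V6 to V2:
  P1: V6 <- V7 -> V3 -> V2
  P2: V6 <- V7 -> V2
  P3: V6 <- V5 <- V7 -> V3 -> V2
  P4: V6 <- V5 <- V7 -> V2
  P5: V6 <- V3 <- V7 -> V2
  P6: V6 <- V3 -> V2
The empty set is not sufficient: P1 (V6 <- V7 -> V3 -> V2) has no collider blocking it and no conditioned non-collider, so it is open.
Try {V3, V7}:
  P1: blocked at fork node V7 ∈ conditioning set.
  P2: blocked at fork node V7 ∈ conditioning set.
  P3: blocked at fork node V7 ∈ conditioning set.
  P4: blocked at fork node V7 ∈ conditioning set.
  P5: blocked at chain node V3 ∈ conditioning set.
  P6: blocked at fork node V3 ∈ conditioning set.
{V3, V7} contains no descendant of V6 and blocks every backdoor path.
Every element of {V3, V7} is needed (dropping V3 leaves P6 open; dropping V7 leaves P2 open), so no proper subset is valid.
Among all size-2 subsets of the eligible variables, only {V3, V7} blocks every backdoor path, so it is the unique smallest valid adjustment set.

{V3, V7}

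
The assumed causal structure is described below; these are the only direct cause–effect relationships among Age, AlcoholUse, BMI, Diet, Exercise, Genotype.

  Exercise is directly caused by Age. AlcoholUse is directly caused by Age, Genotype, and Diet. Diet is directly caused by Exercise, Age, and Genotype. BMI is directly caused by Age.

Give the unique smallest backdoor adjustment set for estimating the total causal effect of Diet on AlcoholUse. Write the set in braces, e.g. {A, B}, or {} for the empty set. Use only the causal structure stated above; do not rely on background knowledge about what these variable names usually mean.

{Age, Genotype}

Variables eligible for adjustment (non-descendants of Diet, excluding Diet and AlcoholUse): {Age, BMI, Exercise, Genotype}.
Backdoor paths from Diet to AlcoholUse:
  P1: Diet <- Age -> AlcoholUse
  P2: Diet <- Exercise <- Age -> AlcoholUse
  P3: Diet <- Genotype -> AlcoholUse
The empty set is not sufficient: P1 (Diet <- Age -> AlcoholUse) has no collider blocking it and no conditioned non-collider, so it is open.
Try {Age, Genotype}:
  P1: blocked at fork node Age ∈ conditioning set.
  P2: blocked at fork node Age ∈ conditioning set.
  P3: blocked at fork node Genotype ∈ conditioning set.
{Age, Genotype} contains no descendant of Diet and blocks every backdoor path.
Every element of {Age, Genotype} is needed (dropping Age leaves P1 open; dropping Genotype leaves P3 open), so no proper subset is valid.
Among all size-2 subsets of the eligible variables, only {Age, Genotype} blocks every backdoor path, so it is the unique smallest valid adjustment set.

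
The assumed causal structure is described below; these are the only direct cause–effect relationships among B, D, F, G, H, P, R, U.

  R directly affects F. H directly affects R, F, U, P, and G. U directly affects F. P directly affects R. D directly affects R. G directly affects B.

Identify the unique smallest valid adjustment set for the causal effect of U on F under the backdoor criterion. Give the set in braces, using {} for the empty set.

{H}

Variables eligible for adjustment (non-descendants of U, excluding U and F): {B, D, G, H, P, R}.
Backdoor paths from U to F:
  P1: U <- H -> P -> R -> F
  P2: U <- H -> R -> F
  P3: U <- H -> F
The empty set is not sufficient: P1 (U <- H -> P -> R -> F) has no collider blocking it and no conditioned non-collider, so it is open.
Try {H}:
  P1: blocked at fork node H ∈ conditioning set.
  P2: blocked at fork node H ∈ conditioning set.
  P3: blocked at fork node H ∈ conditioning set.
{H} contains no descendant of U and blocks every backdoor path.
No other singleton works — e.g. {D} leaves P1 open — so {H} is the unique smallest valid adjustment set.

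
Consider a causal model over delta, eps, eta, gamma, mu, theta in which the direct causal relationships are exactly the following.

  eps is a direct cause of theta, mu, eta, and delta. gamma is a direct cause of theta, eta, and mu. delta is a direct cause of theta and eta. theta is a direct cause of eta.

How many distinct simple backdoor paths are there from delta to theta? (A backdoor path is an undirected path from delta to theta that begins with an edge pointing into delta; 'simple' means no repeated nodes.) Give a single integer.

A backdoor path from delta to theta is any simple undirected path whose first edge points into delta (i.e. leaves delta via a parent).
Parents of delta: {eps}.
Enumerating:
  P1: delta <- eps -> theta
  P2: delta <- eps -> eta <- gamma -> theta
  P3: delta <- eps -> eta <- theta
  P4: delta <- eps -> mu <- gamma -> theta
  P5: delta <- eps -> mu <- gamma -> eta <- theta
That exhausts the simple backdoor paths. Count: 5.

5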